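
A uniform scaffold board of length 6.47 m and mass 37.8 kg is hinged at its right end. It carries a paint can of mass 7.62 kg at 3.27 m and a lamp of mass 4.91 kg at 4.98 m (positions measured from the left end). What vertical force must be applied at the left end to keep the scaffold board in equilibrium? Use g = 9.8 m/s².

F ≈ 233 N

About the right end:
Beam weight: 37.8 × 9.8 = 370.4 N down at 3.235 m → arm 3.235 m, τ = 370.4 × 3.235 = 1198 N·m counterclockwise.
Paint can: 7.62 × 9.8 = 74.68 N down at 3.27 m → arm 3.2 m, τ = 74.68 × 3.2 = 239 N·m counterclockwise.
Lamp: 4.91 × 9.8 = 48.12 N down at 4.98 m → arm 1.49 m, τ = 48.12 × 1.49 = 71.7 N·m counterclockwise.
Net moment of the loads = 1509 N·m counterclockwise.
The upward force F acts at the left end, arm 6.47 m, giving F × 6.47 clockwise.
For rotational equilibrium, F × 6.47 = 1509, so F = 1509 / 6.47 = 233 N.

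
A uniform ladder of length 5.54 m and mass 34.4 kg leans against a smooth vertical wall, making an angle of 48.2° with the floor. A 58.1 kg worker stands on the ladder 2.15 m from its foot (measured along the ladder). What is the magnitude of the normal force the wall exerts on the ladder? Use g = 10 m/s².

Sum moments about the foot of the ladder (the floor normal and friction both act there and drop out).
Ladder weight 34.4×10 = 344 N acts at 2.77 m along the ladder; its horizontal arm is 2.77·cos48.2° = 1.846 m → τ = 635 N·m clockwise.
Worker: 58.1×10 = 581 N at 2.15 m → arm 1.433 m → τ = 832.6 N·m clockwise.
Wall normal N acts horizontally at the top; its moment arm is the height L sinθ = 5.54·sin48.2° = 4.13 m, counterclockwise.
Στ = 0 ⇒ N × 4.13 = 1468 ⇒ N = 355 N.

N_wall ≈ 355 N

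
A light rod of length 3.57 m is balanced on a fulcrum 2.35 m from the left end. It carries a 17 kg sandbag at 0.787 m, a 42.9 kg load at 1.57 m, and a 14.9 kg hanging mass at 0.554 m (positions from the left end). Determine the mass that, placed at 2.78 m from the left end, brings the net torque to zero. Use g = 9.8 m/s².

Sum moments about the fulcrum (at 2.35 m from the left end) (the support reaction has zero arm there).
Sandbag: 17 × 9.8 = 166.6 N down at 0.787 m → arm 1.563 m, τ = 166.6 × 1.563 = 260.4 N·m counterclockwise.
Load: 42.9 × 9.8 = 420.4 N down at 1.57 m → arm 0.78 m, τ = 420.4 × 0.78 = 327.9 N·m counterclockwise.
Hanging mass: 14.9 × 9.8 = 146 N down at 0.554 m → arm 1.796 m, τ = 146 × 1.796 = 262.2 N·m counterclockwise.
Net moment of known loads = 850.5 N·m counterclockwise.
An unknown mass m at 2.78 m has arm 0.43 m; its moment is m·g·0.43 clockwise.
Setting net torque to zero: m × 9.8 × 0.43 = 850.5 → m = 850.5 / (9.8 × 0.43) = 202 kg.

m ≈ 202 kg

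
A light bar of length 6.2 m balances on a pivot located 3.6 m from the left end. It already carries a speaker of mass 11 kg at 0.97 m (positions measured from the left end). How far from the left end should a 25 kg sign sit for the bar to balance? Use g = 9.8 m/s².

x ≈ 4.76 m from the left end

Choose the pivot (at 3.6 m from the left end) as the axis so the support reaction has zero arm there.
Speaker: 11 × 9.8 = 107.8 N down at 0.97 m → arm 2.63 m, τ = 107.8 × 2.63 = 283.5 N·m counterclockwise.
Net moment of existing loads = 283.5 N·m counterclockwise.
The sign weighs 25 × 9.8 = 245 N and must supply an equal clockwise moment, so its lever arm about the pivot is 283.5 / 245 = 1.16 m.
That puts it at 3.6 + 1.16 = 4.76 m from the left end.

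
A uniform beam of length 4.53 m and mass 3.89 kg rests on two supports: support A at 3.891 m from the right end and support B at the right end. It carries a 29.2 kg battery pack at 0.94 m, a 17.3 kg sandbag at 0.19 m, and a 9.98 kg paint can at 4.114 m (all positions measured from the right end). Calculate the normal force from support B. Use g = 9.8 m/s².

Choose support A as the axis so its reaction then has zero moment arm.
Beam weight: 3.89 × 9.8 = 38.12 N down at 2.265 m → arm 1.626 m, τ = 38.12 × 1.626 = 61.98 N·m clockwise.
Battery pack: 29.2 × 9.8 = 286.2 N down at 0.94 m → arm 2.951 m, τ = 286.2 × 2.951 = 844.6 N·m clockwise.
Sandbag: 17.3 × 9.8 = 169.5 N down at 0.19 m → arm 3.701 m, τ = 169.5 × 3.701 = 627.3 N·m clockwise.
Paint can: 9.98 × 9.8 = 97.8 N down at 4.114 m → arm 0.223 m, τ = 97.8 × 0.223 = 21.81 N·m counterclockwise.
Net load moment about support A = 1512 N·m clockwise.
Reaction R at support B is upward at 0 m, arm 3.891 m → moment R × 3.891 counterclockwise.
Στ = 0 ⇒ R × 3.891 = 1512 ⇒ R = 389 N.

R_B ≈ 389 N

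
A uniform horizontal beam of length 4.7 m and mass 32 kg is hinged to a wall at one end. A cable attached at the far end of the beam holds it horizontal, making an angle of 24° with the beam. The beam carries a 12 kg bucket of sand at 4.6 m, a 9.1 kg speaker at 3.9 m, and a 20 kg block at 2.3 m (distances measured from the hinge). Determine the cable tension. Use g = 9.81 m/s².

Choose the hinge as the axis so the unknown hinge reaction has zero arm there.
Beam weight: 32 × 9.81 = 313.9 N down at 2.35 m → arm 2.35 m, τ = 313.9 × 2.35 = 737.7 N·m clockwise.
Bucket of sand: 12 × 9.81 = 117.7 N down at 4.6 m → arm 4.6 m, τ = 117.7 × 4.6 = 541.4 N·m clockwise.
Speaker: 9.1 × 9.81 = 89.27 N down at 3.9 m → arm 3.9 m, τ = 89.27 × 3.9 = 348.2 N·m clockwise.
Block: 20 × 9.81 = 196.2 N down at 2.3 m → arm 2.3 m, τ = 196.2 × 2.3 = 451.3 N·m clockwise.
Total clockwise load moment = 2079 N·m.
The cable tension T acts at 4.7 m; only its component perpendicular to the beam, T sinθ, produces torque. sin 24° = 0.4067.
Balancing moments: T × 4.7 × 0.4067 = 2079, giving T = 2079 / 1.911 = 1090 N.

T ≈ 1090 N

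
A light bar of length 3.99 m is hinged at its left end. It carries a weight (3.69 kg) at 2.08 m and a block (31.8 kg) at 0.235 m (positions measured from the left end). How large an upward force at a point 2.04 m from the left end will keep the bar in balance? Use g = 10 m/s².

Taking torques about the left end:
Weight: 3.69 × 10 = 36.9 N down at 2.08 m → arm 2.08 m, τ = 36.9 × 2.08 = 76.75 N·m clockwise.
Block: 31.8 × 10 = 318 N down at 0.235 m → arm 0.235 m, τ = 318 × 0.235 = 74.73 N·m clockwise.
Net moment of the loads = 151.5 N·m clockwise.
The upward force F acts at a point 2.04 m from the left end, arm 2.04 m, giving F × 2.04 counterclockwise.
Setting net torque to zero: F × 2.04 = 151.5 → F = 151.5 / 2.04 = 74.3 N.

F ≈ 74.3 N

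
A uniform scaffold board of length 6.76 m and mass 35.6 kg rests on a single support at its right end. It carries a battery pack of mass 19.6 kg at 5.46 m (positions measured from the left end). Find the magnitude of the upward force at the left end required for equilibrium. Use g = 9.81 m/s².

Taking torques about the right end:
Beam weight: 35.6 × 9.81 = 349.2 N down at 3.38 m → arm 3.38 m, τ = 349.2 × 3.38 = 1180 N·m counterclockwise.
Battery pack: 19.6 × 9.81 = 192.3 N down at 5.46 m → arm 1.3 m, τ = 192.3 × 1.3 = 250 N·m counterclockwise.
Net moment of the loads = 1430 N·m counterclockwise.
The upward force F acts at the left end, arm 6.76 m, giving F × 6.76 clockwise.
Στ = 0 ⇒ F × 6.76 = 1430 ⇒ F = 1430 / 6.76 = 212 N.

F ≈ 212 N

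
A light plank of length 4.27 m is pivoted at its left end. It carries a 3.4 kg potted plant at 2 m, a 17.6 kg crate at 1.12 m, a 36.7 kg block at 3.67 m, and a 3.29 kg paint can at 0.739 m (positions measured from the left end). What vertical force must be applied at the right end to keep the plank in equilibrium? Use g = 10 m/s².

Choose the left end as the axis so the unknown pivot reaction has zero arm there.
Potted plant: 3.4 × 10 = 34 N down at 2 m → arm 2 m, τ = 34 × 2 = 68 N·m clockwise.
Crate: 17.6 × 10 = 176 N down at 1.12 m → arm 1.12 m, τ = 176 × 1.12 = 197.1 N·m clockwise.
Block: 36.7 × 10 = 367 N down at 3.67 m → arm 3.67 m, τ = 367 × 3.67 = 1347 N·m clockwise.
Paint can: 3.29 × 10 = 32.9 N down at 0.739 m → arm 0.739 m, τ = 32.9 × 0.739 = 24.31 N·m clockwise.
Net moment of the loads = 1636 N·m clockwise.
The upward force F acts at the right end, arm 4.27 m, giving F × 4.27 counterclockwise.
Setting net torque to zero: F × 4.27 = 1636 → F = 1636 / 4.27 = 383 N.

F ≈ 383 N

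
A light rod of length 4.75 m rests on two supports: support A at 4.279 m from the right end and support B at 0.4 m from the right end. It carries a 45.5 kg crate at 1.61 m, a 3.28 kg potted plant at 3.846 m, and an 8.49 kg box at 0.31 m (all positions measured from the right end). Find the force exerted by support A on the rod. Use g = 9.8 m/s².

About support B:
Crate: 45.5 × 9.8 = 445.9 N down at 1.61 m → arm 1.21 m, τ = 445.9 × 1.21 = 539.5 N·m counterclockwise.
Potted plant: 3.28 × 9.8 = 32.14 N down at 3.846 m → arm 3.446 m, τ = 32.14 × 3.446 = 110.8 N·m counterclockwise.
Box: 8.49 × 9.8 = 83.2 N down at 0.31 m → arm 0.09 m, τ = 83.2 × 0.09 = 7.488 N·m clockwise.
Net load moment about support B = 642.8 N·m counterclockwise.
Reaction R at support A is upward at 4.279 m, arm 3.879 m → moment R × 3.879 clockwise.
Setting net torque to zero: R × 3.879 = 642.8 → R = 166 N.

R_A ≈ 166 N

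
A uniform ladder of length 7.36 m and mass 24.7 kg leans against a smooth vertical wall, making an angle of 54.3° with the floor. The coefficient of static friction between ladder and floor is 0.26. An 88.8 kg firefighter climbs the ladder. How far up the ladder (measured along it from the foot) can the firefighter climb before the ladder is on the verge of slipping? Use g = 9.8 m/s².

d ≈ 2.38 m

About the foot of the ladder:
Ladder weight 24.7×9.8 = 242.1 N acts at 3.68 m along the ladder; its horizontal arm is 3.68·cos54.3° = 2.147 m → τ = 519.8 N·m clockwise.
Firefighter weight 88.8×9.8 = 870.2 N at distance d → arm d·cos54.3° → τ = 870.2·d·0.5835 clockwise.
Wall normal N at the top has arm L sinθ = 5.977 m counterclockwise, so Στ = 0 gives N·5.977 = 519.8 + 507.8·d.
ΣFy = 0 ⇒ N_floor = 1112 N, so the maximum friction is μ_s·N_floor = 0.26×1112 = 289.1 N. ΣFx = 0 ⇒ N_wall = f, so at the slipping point N = 289.1 N.
Substituting: 289.1×5.977 = 519.8 + 507.8·d ⇒ d = (1728 − 519.8) / 507.8 = 2.38 m.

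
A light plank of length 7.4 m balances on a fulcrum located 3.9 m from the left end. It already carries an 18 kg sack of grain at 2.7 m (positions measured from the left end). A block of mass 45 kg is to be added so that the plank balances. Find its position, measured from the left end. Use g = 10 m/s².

Taking torques about the fulcrum (at 3.9 m from the left end):
Sack of grain: 18 × 10 = 180 N down at 2.7 m → arm 1.2 m, τ = 180 × 1.2 = 216 N·m counterclockwise.
Net moment of existing loads = 216 N·m counterclockwise.
The block weighs 45 × 10 = 450 N and must supply an equal clockwise moment, so its lever arm about the fulcrum is 216 / 450 = 0.48 m.
That puts it at 3.9 + 0.48 = 4.38 m from the left end.

x ≈ 4.38 m from the left end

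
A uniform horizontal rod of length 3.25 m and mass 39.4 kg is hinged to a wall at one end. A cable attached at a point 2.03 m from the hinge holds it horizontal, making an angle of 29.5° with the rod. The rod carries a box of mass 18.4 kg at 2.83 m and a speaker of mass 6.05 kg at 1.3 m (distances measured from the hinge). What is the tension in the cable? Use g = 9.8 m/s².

Take moments about the hinge.
Beam weight: 39.4 × 9.8 = 386.1 N down at 1.625 m → arm 1.625 m, τ = 386.1 × 1.625 = 627.4 N·m clockwise.
Box: 18.4 × 9.8 = 180.3 N down at 2.83 m → arm 2.83 m, τ = 180.3 × 2.83 = 510.2 N·m clockwise.
Speaker: 6.05 × 9.8 = 59.29 N down at 1.3 m → arm 1.3 m, τ = 59.29 × 1.3 = 77.08 N·m clockwise.
Total clockwise load moment = 1215 N·m.
The cable tension T acts at 2.03 m; only its component perpendicular to the rod, T sinθ, produces torque. sin 29.5° = 0.4924.
For rotational equilibrium, T × 2.03 × 0.4924 = 1215, so T = 1215 / 0.9996 = 1220 N.

T ≈ 1220 N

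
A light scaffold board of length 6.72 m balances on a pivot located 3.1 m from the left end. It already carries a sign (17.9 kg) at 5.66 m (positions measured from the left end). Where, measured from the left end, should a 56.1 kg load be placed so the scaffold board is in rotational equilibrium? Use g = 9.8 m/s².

Choose the pivot (at 3.1 m from the left end) as the axis so the support reaction has zero arm there.
Sign: 17.9 × 9.8 = 175.4 N down at 5.66 m → arm 2.56 m, τ = 175.4 × 2.56 = 449 N·m clockwise.
Net moment of existing loads = 449 N·m clockwise.
The load weighs 56.1 × 9.8 = 549.8 N and must supply an equal counterclockwise moment, so its lever arm about the pivot is 449 / 549.8 = 0.817 m.
That puts it at 3.1 − 0.817 = 2.28 m from the left end.

x ≈ 2.28 m from the left end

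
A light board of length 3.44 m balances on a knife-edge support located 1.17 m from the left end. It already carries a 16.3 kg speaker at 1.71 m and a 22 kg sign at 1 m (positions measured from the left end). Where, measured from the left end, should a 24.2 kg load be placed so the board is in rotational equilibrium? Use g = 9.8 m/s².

x ≈ 0.961 m from the left end

Sum moments about the knife-edge support (at 1.17 m from the left end) (the support reaction has zero arm there).
Speaker: 16.3 × 9.8 = 159.7 N down at 1.71 m → arm 0.54 m, τ = 159.7 × 0.54 = 86.24 N·m clockwise.
Sign: 22 × 9.8 = 215.6 N down at 1 m → arm 0.17 m, τ = 215.6 × 0.17 = 36.65 N·m counterclockwise.
Net moment of existing loads = 49.59 N·m clockwise.
The load weighs 24.2 × 9.8 = 237.2 N and must supply an equal counterclockwise moment, so its lever arm about the knife-edge support is 49.59 / 237.2 = 0.209 m.
That puts it at 1.17 − 0.209 = 0.961 m from the left end.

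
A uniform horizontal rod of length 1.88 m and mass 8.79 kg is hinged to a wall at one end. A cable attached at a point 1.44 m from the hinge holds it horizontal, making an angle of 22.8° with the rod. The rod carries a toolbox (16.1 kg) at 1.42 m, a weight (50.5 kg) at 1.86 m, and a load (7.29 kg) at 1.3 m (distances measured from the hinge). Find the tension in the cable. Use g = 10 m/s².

T ≈ 2410 N

Take moments about the hinge.
Beam weight: 8.79 × 10 = 87.9 N down at 0.94 m → arm 0.94 m, τ = 87.9 × 0.94 = 82.63 N·m clockwise.
Toolbox: 16.1 × 10 = 161 N down at 1.42 m → arm 1.42 m, τ = 161 × 1.42 = 228.6 N·m clockwise.
Weight: 50.5 × 10 = 505 N down at 1.86 m → arm 1.86 m, τ = 505 × 1.86 = 939.3 N·m clockwise.
Load: 7.29 × 10 = 72.9 N down at 1.3 m → arm 1.3 m, τ = 72.9 × 1.3 = 94.77 N·m clockwise.
Total clockwise load moment = 1345 N·m.
The cable tension T acts at 1.44 m; only its component perpendicular to the rod, T sinθ, produces torque. sin 22.8° = 0.3875.
For rotational equilibrium, T × 1.44 × 0.3875 = 1345, so T = 1345 / 0.558 = 2410 N.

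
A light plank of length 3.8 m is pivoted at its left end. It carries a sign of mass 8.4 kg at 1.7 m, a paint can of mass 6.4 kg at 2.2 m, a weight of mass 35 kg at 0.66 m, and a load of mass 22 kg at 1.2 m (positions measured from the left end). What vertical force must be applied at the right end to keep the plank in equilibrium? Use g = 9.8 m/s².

F ≈ 201 N

Take moments about the left end.
Sign: 8.4 × 9.8 = 82.32 N down at 1.7 m → arm 1.7 m, τ = 82.32 × 1.7 = 139.9 N·m clockwise.
Paint can: 6.4 × 9.8 = 62.72 N down at 2.2 m → arm 2.2 m, τ = 62.72 × 2.2 = 138 N·m clockwise.
Weight: 35 × 9.8 = 343 N down at 0.66 m → arm 0.66 m, τ = 343 × 0.66 = 226.4 N·m clockwise.
Load: 22 × 9.8 = 215.6 N down at 1.2 m → arm 1.2 m, τ = 215.6 × 1.2 = 258.7 N·m clockwise.
Net moment of the loads = 763 N·m clockwise.
The upward force F acts at the right end, arm 3.8 m, giving F × 3.8 counterclockwise.
For rotational equilibrium, F × 3.8 = 763, so F = 763 / 3.8 = 201 N.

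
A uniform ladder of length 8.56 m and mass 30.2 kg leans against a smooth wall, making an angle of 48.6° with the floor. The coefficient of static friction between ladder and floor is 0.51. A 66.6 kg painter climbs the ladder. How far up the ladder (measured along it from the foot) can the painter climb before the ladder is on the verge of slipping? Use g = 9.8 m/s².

Sum moments about the foot of the ladder (the floor normal and friction both act there and drop out).
Ladder weight 30.2×9.8 = 296 N acts at 4.28 m along the ladder; its horizontal arm is 4.28·cos48.6° = 2.83 m → τ = 837.7 N·m clockwise.
Painter weight 66.6×9.8 = 652.7 N at distance d → arm d·cos48.6° → τ = 652.7·d·0.6613 clockwise.
Wall normal N at the top has arm L sinθ = 6.421 m counterclockwise, so Στ = 0 gives N·6.421 = 837.7 + 431.6·d.
ΣFy = 0 ⇒ N_floor = 948.7 N, so the maximum friction is μ_s·N_floor = 0.51×948.7 = 483.8 N. ΣFx = 0 ⇒ N_wall = f, so at the slipping point N = 483.8 N.
Substituting: 483.8×6.421 = 837.7 + 431.6·d ⇒ d = (3106 − 837.7) / 431.6 = 5.26 m.

d ≈ 5.26 m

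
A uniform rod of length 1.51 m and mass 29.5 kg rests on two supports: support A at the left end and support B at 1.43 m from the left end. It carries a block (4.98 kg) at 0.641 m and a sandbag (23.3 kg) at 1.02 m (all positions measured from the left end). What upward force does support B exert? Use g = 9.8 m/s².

About support A:
Beam weight: 29.5 × 9.8 = 289.1 N down at 0.755 m → arm 0.755 m, τ = 289.1 × 0.755 = 218.3 N·m clockwise.
Block: 4.98 × 9.8 = 48.8 N down at 0.641 m → arm 0.641 m, τ = 48.8 × 0.641 = 31.28 N·m clockwise.
Sandbag: 23.3 × 9.8 = 228.3 N down at 1.02 m → arm 1.02 m, τ = 228.3 × 1.02 = 232.9 N·m clockwise.
Net load moment about support A = 482.5 N·m clockwise.
Reaction R at support B is upward at 1.43 m, arm 1.43 m → moment R × 1.43 counterclockwise.
For rotational equilibrium, R × 1.43 = 482.5, so R = 337 N.

R_B ≈ 337 N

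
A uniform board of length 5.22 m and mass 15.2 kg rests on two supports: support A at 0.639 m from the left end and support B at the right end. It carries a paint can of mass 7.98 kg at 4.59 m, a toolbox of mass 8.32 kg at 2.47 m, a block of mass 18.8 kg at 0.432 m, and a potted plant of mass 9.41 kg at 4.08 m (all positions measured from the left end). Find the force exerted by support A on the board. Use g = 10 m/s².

About support B:
Beam weight: 15.2 × 10 = 152 N down at 2.61 m → arm 2.61 m, τ = 152 × 2.61 = 396.7 N·m counterclockwise.
Paint can: 7.98 × 10 = 79.8 N down at 4.59 m → arm 0.63 m, τ = 79.8 × 0.63 = 50.27 N·m counterclockwise.
Toolbox: 8.32 × 10 = 83.2 N down at 2.47 m → arm 2.75 m, τ = 83.2 × 2.75 = 228.8 N·m counterclockwise.
Block: 18.8 × 10 = 188 N down at 0.432 m → arm 4.788 m, τ = 188 × 4.788 = 900.1 N·m counterclockwise.
Potted plant: 9.41 × 10 = 94.1 N down at 4.08 m → arm 1.14 m, τ = 94.1 × 1.14 = 107.3 N·m counterclockwise.
Net load moment about support B = 1683 N·m counterclockwise.
Reaction R at support A is upward at 0.639 m, arm 4.581 m → moment R × 4.581 clockwise.
Στ = 0 ⇒ R × 4.581 = 1683 ⇒ R = 367 N.

R_A ≈ 367 N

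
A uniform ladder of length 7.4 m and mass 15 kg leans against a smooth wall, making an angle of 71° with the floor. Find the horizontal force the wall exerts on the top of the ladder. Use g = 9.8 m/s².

Sum moments about the foot of the ladder (the floor normal and friction both act there and drop out).
Ladder weight 15×9.8 = 147 N acts at 3.7 m along the ladder; its horizontal arm is 3.7·cos71° = 1.205 m → τ = 177.1 N·m clockwise.
Wall normal N acts horizontally at the top; its moment arm is the height L sinθ = 7.4·sin71° = 6.997 m, counterclockwise.
Setting net torque to zero: N × 6.997 = 177.1 → N = 25.3 N.

N_wall ≈ 25.3 N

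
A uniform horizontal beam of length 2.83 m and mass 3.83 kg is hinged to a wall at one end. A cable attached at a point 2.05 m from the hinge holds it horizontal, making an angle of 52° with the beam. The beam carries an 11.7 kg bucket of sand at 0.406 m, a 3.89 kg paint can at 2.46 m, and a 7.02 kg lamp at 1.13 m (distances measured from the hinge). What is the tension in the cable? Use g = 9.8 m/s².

T ≈ 168 N

About the hinge:
Beam weight: 3.83 × 9.8 = 37.53 N down at 1.415 m → arm 1.415 m, τ = 37.53 × 1.415 = 53.1 N·m clockwise.
Bucket of sand: 11.7 × 9.8 = 114.7 N down at 0.406 m → arm 0.406 m, τ = 114.7 × 0.406 = 46.57 N·m clockwise.
Paint can: 3.89 × 9.8 = 38.12 N down at 2.46 m → arm 2.46 m, τ = 38.12 × 2.46 = 93.78 N·m clockwise.
Lamp: 7.02 × 9.8 = 68.8 N down at 1.13 m → arm 1.13 m, τ = 68.8 × 1.13 = 77.74 N·m clockwise.
Total clockwise load moment = 271.2 N·m.
The cable tension T acts at 2.05 m; only its component perpendicular to the beam, T sinθ, produces torque. sin 52° = 0.788.
Setting net torque to zero: T × 2.05 × 0.788 = 271.2 → T = 271.2 / 1.615 = 168 N.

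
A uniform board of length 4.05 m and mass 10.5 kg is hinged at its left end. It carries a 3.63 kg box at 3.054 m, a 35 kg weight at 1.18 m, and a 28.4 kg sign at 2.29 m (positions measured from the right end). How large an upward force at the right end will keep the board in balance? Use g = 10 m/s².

Choose the left end as the axis so the unknown pivot reaction has zero arm there.
Beam weight: 10.5 × 10 = 105 N down at 2.025 m → arm 2.025 m, τ = 105 × 2.025 = 212.6 N·m clockwise.
Box: 3.63 × 10 = 36.3 N down at 3.054 m → arm 0.996 m, τ = 36.3 × 0.996 = 36.15 N·m clockwise.
Weight: 35 × 10 = 350 N down at 1.18 m → arm 2.87 m, τ = 350 × 2.87 = 1004 N·m clockwise.
Sign: 28.4 × 10 = 284 N down at 2.29 m → arm 1.76 m, τ = 284 × 1.76 = 499.8 N·m clockwise.
Net moment of the loads = 1753 N·m clockwise.
The upward force F acts at the right end, arm 4.05 m, giving F × 4.05 counterclockwise.
Setting net torque to zero: F × 4.05 = 1753 → F = 1753 / 4.05 = 433 N.

F ≈ 433 N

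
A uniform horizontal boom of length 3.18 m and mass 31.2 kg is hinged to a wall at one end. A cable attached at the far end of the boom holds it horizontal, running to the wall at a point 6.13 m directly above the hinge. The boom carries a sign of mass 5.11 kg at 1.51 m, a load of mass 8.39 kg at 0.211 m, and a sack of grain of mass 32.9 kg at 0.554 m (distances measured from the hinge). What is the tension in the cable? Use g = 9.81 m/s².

About the hinge:
Beam weight: 31.2 × 9.81 = 306.1 N down at 1.59 m → arm 1.59 m, τ = 306.1 × 1.59 = 486.7 N·m clockwise.
Sign: 5.11 × 9.81 = 50.13 N down at 1.51 m → arm 1.51 m, τ = 50.13 × 1.51 = 75.7 N·m clockwise.
Load: 8.39 × 9.81 = 82.31 N down at 0.211 m → arm 0.211 m, τ = 82.31 × 0.211 = 17.37 N·m clockwise.
Sack of grain: 32.9 × 9.81 = 322.7 N down at 0.554 m → arm 0.554 m, τ = 322.7 × 0.554 = 178.8 N·m clockwise.
Total clockwise load moment = 758.6 N·m.
The cable tension T acts at 3.18 m; only its component perpendicular to the boom, T sinθ, produces torque. sinθ = h/√(h²+d²) = 6.13/√(6.13²+3.18²) = 0.8877.
Balancing moments: T × 3.18 × 0.8877 = 758.6, giving T = 758.6 / 2.823 = 269 N.

T ≈ 269 N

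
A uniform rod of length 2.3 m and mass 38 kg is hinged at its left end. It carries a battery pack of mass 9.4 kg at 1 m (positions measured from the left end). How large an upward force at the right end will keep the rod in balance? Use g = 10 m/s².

F ≈ 231 N

Taking torques about the left end:
Beam weight: 38 × 10 = 380 N down at 1.15 m → arm 1.15 m, τ = 380 × 1.15 = 437 N·m clockwise.
Battery pack: 9.4 × 10 = 94 N down at 1 m → arm 1 m, τ = 94 × 1 = 94 N·m clockwise.
Net moment of the loads = 531 N·m clockwise.
The upward force F acts at the right end, arm 2.3 m, giving F × 2.3 counterclockwise.
Balancing moments: F × 2.3 = 531, giving F = 531 / 2.3 = 231 N.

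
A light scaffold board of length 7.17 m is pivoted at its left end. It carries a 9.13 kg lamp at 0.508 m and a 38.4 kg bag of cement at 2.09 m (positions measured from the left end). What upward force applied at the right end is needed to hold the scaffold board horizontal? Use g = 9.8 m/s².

F ≈ 116 N

Sum moments about the left end (the unknown pivot reaction has zero arm there).
Lamp: 9.13 × 9.8 = 89.47 N down at 0.508 m → arm 0.508 m, τ = 89.47 × 0.508 = 45.45 N·m clockwise.
Bag of cement: 38.4 × 9.8 = 376.3 N down at 2.09 m → arm 2.09 m, τ = 376.3 × 2.09 = 786.5 N·m clockwise.
Net moment of the loads = 832 N·m clockwise.
The upward force F acts at the right end, arm 7.17 m, giving F × 7.17 counterclockwise.
Setting net torque to zero: F × 7.17 = 832 → F = 832 / 7.17 = 116 N.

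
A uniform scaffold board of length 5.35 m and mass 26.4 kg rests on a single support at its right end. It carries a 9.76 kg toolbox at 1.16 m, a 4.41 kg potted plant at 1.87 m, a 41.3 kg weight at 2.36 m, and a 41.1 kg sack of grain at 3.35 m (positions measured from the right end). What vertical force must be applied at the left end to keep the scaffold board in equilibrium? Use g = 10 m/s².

F ≈ 608 N

About the right end:
Beam weight: 26.4 × 10 = 264 N down at 2.675 m → arm 2.675 m, τ = 264 × 2.675 = 706.2 N·m counterclockwise.
Toolbox: 9.76 × 10 = 97.6 N down at 1.16 m → arm 1.16 m, τ = 97.6 × 1.16 = 113.2 N·m counterclockwise.
Potted plant: 4.41 × 10 = 44.1 N down at 1.87 m → arm 1.87 m, τ = 44.1 × 1.87 = 82.47 N·m counterclockwise.
Weight: 41.3 × 10 = 413 N down at 2.36 m → arm 2.36 m, τ = 413 × 2.36 = 974.7 N·m counterclockwise.
Sack of grain: 41.1 × 10 = 411 N down at 3.35 m → arm 3.35 m, τ = 411 × 3.35 = 1377 N·m counterclockwise.
Net moment of the loads = 3254 N·m counterclockwise.
The upward force F acts at the left end, arm 5.35 m, giving F × 5.35 clockwise.
Balancing moments: F × 5.35 = 3254, giving F = 3254 / 5.35 = 608 N.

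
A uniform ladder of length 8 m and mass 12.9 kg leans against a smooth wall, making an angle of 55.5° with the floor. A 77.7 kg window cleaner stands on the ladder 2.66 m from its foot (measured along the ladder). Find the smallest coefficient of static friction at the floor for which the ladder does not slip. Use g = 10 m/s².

μ_min ≈ 0.245

Sum moments about the foot of the ladder (the floor normal and friction both act there and drop out).
Ladder weight 12.9×10 = 129 N acts at 4 m along the ladder; its horizontal arm is 4·cos55.5° = 2.266 m → τ = 292.3 N·m clockwise.
Window cleaner: 77.7×10 = 777 N at 2.66 m → arm 1.507 m → τ = 1171 N·m clockwise.
Wall normal N acts horizontally at the top; its moment arm is the height L sinθ = 8·sin55.5° = 6.593 m, counterclockwise.
Setting net torque to zero: N × 6.593 = 1463 → N = 221.9 N.
ΣFx = 0 ⇒ f = N_wall = 221.9 N. ΣFy = 0 ⇒ N_floor = 906 N.
μ_min = f / N_floor = 221.9 / 906 = 0.245.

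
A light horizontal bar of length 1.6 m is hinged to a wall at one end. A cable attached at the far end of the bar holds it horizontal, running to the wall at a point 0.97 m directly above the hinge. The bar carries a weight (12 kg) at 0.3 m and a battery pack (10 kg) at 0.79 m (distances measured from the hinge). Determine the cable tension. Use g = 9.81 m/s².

Taking torques about the hinge:
Weight: 12 × 9.81 = 117.7 N down at 0.3 m → arm 0.3 m, τ = 117.7 × 0.3 = 35.31 N·m clockwise.
Battery pack: 10 × 9.81 = 98.1 N down at 0.79 m → arm 0.79 m, τ = 98.1 × 0.79 = 77.5 N·m clockwise.
Total clockwise load moment = 112.8 N·m.
The cable tension T acts at 1.6 m; only its component perpendicular to the bar, T sinθ, produces torque. sinθ = h/√(h²+d²) = 0.97/√(0.97²+1.6²) = 0.5184.
Setting net torque to zero: T × 1.6 × 0.5184 = 112.8 → T = 112.8 / 0.8294 = 136 N.

T ≈ 136 N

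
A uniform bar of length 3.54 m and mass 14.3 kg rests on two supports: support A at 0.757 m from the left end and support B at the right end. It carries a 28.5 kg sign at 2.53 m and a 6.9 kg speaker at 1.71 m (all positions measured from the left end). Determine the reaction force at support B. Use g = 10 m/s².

Take moments about support A.
Beam weight: 14.3 × 10 = 143 N down at 1.77 m → arm 1.013 m, τ = 143 × 1.013 = 144.9 N·m clockwise.
Sign: 28.5 × 10 = 285 N down at 2.53 m → arm 1.773 m, τ = 285 × 1.773 = 505.3 N·m clockwise.
Speaker: 6.9 × 10 = 69 N down at 1.71 m → arm 0.953 m, τ = 69 × 0.953 = 65.76 N·m clockwise.
Net load moment about support A = 716 N·m clockwise.
Reaction R at support B is upward at 3.54 m, arm 2.783 m → moment R × 2.783 counterclockwise.
For rotational equilibrium, R × 2.783 = 716, so R = 257 N.

R_B ≈ 257 N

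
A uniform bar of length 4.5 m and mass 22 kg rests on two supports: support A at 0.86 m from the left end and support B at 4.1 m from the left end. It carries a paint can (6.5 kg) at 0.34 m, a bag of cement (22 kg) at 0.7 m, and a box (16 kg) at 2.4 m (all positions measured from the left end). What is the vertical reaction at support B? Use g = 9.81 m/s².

About support A:
Beam weight: 22 × 9.81 = 215.8 N down at 2.25 m → arm 1.39 m, τ = 215.8 × 1.39 = 300 N·m clockwise.
Paint can: 6.5 × 9.81 = 63.77 N down at 0.34 m → arm 0.52 m, τ = 63.77 × 0.52 = 33.16 N·m counterclockwise.
Bag of cement: 22 × 9.81 = 215.8 N down at 0.7 m → arm 0.16 m, τ = 215.8 × 0.16 = 34.53 N·m counterclockwise.
Box: 16 × 9.81 = 157 N down at 2.4 m → arm 1.54 m, τ = 157 × 1.54 = 241.8 N·m clockwise.
Net load moment about support A = 474.1 N·m clockwise.
Reaction R at support B is upward at 4.1 m, arm 3.24 m → moment R × 3.24 counterclockwise.
For rotational equilibrium, R × 3.24 = 474.1, so R = 146 N.

R_B ≈ 146 N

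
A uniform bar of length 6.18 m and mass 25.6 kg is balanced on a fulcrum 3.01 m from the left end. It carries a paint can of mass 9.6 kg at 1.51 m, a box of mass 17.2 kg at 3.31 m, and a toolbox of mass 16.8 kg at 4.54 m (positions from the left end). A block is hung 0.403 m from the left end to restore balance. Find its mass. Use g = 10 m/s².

m ≈ 7.1 kg

Taking torques about the fulcrum (at 3.01 m from the left end):
Beam weight: 25.6 × 10 = 256 N down at 3.09 m → arm 0.08 m, τ = 256 × 0.08 = 20.48 N·m clockwise.
Paint can: 9.6 × 10 = 96 N down at 1.51 m → arm 1.5 m, τ = 96 × 1.5 = 144 N·m counterclockwise.
Box: 17.2 × 10 = 172 N down at 3.31 m → arm 0.3 m, τ = 172 × 0.3 = 51.6 N·m clockwise.
Toolbox: 16.8 × 10 = 168 N down at 4.54 m → arm 1.53 m, τ = 168 × 1.53 = 257 N·m clockwise.
Net moment of known loads = 185.1 N·m clockwise.
An unknown mass m at 0.403 m has arm 2.607 m; its moment is m·g·2.607 counterclockwise.
Στ = 0 ⇒ m × 10 × 2.607 = 185.1 ⇒ m = 185.1 / (10 × 2.607) = 7.1 kg.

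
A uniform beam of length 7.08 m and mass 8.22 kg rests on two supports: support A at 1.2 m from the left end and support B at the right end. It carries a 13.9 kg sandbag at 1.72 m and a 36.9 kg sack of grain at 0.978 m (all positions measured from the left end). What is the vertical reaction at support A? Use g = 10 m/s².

R_A ≈ 559 N

About support B:
Beam weight: 8.22 × 10 = 82.2 N down at 3.54 m → arm 3.54 m, τ = 82.2 × 3.54 = 291 N·m counterclockwise.
Sandbag: 13.9 × 10 = 139 N down at 1.72 m → arm 5.36 m, τ = 139 × 5.36 = 745 N·m counterclockwise.
Sack of grain: 36.9 × 10 = 369 N down at 0.978 m → arm 6.102 m, τ = 369 × 6.102 = 2252 N·m counterclockwise.
Net load moment about support B = 3288 N·m counterclockwise.
Reaction R at support A is upward at 1.2 m, arm 5.88 m → moment R × 5.88 clockwise.
Setting net torque to zero: R × 5.88 = 3288 → R = 559 N.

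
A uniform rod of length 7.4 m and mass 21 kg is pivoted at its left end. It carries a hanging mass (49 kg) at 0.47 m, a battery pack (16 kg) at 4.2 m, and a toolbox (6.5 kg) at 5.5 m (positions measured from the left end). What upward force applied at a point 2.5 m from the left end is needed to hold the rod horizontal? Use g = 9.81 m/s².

Choose the left end as the axis so the unknown pivot reaction has zero arm there.
Beam weight: 21 × 9.81 = 206 N down at 3.7 m → arm 3.7 m, τ = 206 × 3.7 = 762.2 N·m clockwise.
Hanging mass: 49 × 9.81 = 480.7 N down at 0.47 m → arm 0.47 m, τ = 480.7 × 0.47 = 225.9 N·m clockwise.
Battery pack: 16 × 9.81 = 157 N down at 4.2 m → arm 4.2 m, τ = 157 × 4.2 = 659.4 N·m clockwise.
Toolbox: 6.5 × 9.81 = 63.77 N down at 5.5 m → arm 5.5 m, τ = 63.77 × 5.5 = 350.7 N·m clockwise.
Net moment of the loads = 1998 N·m clockwise.
The upward force F acts at a point 2.5 m from the left end, arm 2.5 m, giving F × 2.5 counterclockwise.
Στ = 0 ⇒ F × 2.5 = 1998 ⇒ F = 1998 / 2.5 = 799 N.

F ≈ 799 N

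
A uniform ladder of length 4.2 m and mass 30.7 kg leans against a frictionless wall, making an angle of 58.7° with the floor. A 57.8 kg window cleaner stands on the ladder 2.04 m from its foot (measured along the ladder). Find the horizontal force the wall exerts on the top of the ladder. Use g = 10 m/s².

N_wall ≈ 264 N

Sum moments about the foot of the ladder (the floor normal and friction both act there and drop out).
Ladder weight 30.7×10 = 307 N acts at 2.1 m along the ladder; its horizontal arm is 2.1·cos58.7° = 1.091 m → τ = 334.9 N·m clockwise.
Window cleaner: 57.8×10 = 578 N at 2.04 m → arm 1.06 m → τ = 612.7 N·m clockwise.
Wall normal N acts horizontally at the top; its moment arm is the height L sinθ = 4.2·sin58.7° = 3.589 m, counterclockwise.
Στ = 0 ⇒ N × 3.589 = 947.6 ⇒ N = 264 N.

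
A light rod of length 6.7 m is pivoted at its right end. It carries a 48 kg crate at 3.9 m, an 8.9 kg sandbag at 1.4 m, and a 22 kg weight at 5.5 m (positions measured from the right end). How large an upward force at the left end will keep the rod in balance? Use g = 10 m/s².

Sum moments about the right end (the unknown pivot reaction has zero arm there).
Crate: 48 × 10 = 480 N down at 3.9 m → arm 3.9 m, τ = 480 × 3.9 = 1872 N·m counterclockwise.
Sandbag: 8.9 × 10 = 89 N down at 1.4 m → arm 1.4 m, τ = 89 × 1.4 = 124.6 N·m counterclockwise.
Weight: 22 × 10 = 220 N down at 5.5 m → arm 5.5 m, τ = 220 × 5.5 = 1210 N·m counterclockwise.
Net moment of the loads = 3207 N·m counterclockwise.
The upward force F acts at the left end, arm 6.7 m, giving F × 6.7 clockwise.
Balancing moments: F × 6.7 = 3207, giving F = 3207 / 6.7 = 479 N.

F ≈ 479 N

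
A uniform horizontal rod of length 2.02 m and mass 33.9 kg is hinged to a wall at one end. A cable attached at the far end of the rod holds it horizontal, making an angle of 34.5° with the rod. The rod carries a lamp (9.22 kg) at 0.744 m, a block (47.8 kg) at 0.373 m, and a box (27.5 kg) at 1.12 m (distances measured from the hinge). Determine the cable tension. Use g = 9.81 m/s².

T ≈ 769 N

Choose the hinge as the axis so the unknown hinge reaction has zero arm there.
Beam weight: 33.9 × 9.81 = 332.6 N down at 1.01 m → arm 1.01 m, τ = 332.6 × 1.01 = 335.9 N·m clockwise.
Lamp: 9.22 × 9.81 = 90.45 N down at 0.744 m → arm 0.744 m, τ = 90.45 × 0.744 = 67.29 N·m clockwise.
Block: 47.8 × 9.81 = 468.9 N down at 0.373 m → arm 0.373 m, τ = 468.9 × 0.373 = 174.9 N·m clockwise.
Box: 27.5 × 9.81 = 269.8 N down at 1.12 m → arm 1.12 m, τ = 269.8 × 1.12 = 302.2 N·m clockwise.
Total clockwise load moment = 880.3 N·m.
The cable tension T acts at 2.02 m; only its component perpendicular to the rod, T sinθ, produces torque. sin 34.5° = 0.5664.
Setting net torque to zero: T × 2.02 × 0.5664 = 880.3 → T = 880.3 / 1.144 = 769 N.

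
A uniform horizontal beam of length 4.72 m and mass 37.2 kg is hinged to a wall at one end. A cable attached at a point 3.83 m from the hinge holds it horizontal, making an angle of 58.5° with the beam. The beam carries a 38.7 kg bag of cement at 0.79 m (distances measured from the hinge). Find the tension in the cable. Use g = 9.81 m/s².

T ≈ 356 N

About the hinge:
Beam weight: 37.2 × 9.81 = 364.9 N down at 2.36 m → arm 2.36 m, τ = 364.9 × 2.36 = 861.2 N·m clockwise.
Bag of cement: 38.7 × 9.81 = 379.6 N down at 0.79 m → arm 0.79 m, τ = 379.6 × 0.79 = 299.9 N·m clockwise.
Total clockwise load moment = 1161 N·m.
The cable tension T acts at 3.83 m; only its component perpendicular to the beam, T sinθ, produces torque. sin 58.5° = 0.8526.
Balancing moments: T × 3.83 × 0.8526 = 1161, giving T = 1161 / 3.265 = 356 N.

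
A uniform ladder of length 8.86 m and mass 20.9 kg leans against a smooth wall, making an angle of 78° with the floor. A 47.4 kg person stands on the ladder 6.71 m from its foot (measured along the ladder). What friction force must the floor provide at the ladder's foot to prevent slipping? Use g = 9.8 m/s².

f ≈ 96.5 N

Taking torques about the foot of the ladder:
Ladder weight 20.9×9.8 = 204.8 N acts at 4.43 m along the ladder; its horizontal arm is 4.43·cos78° = 0.921 m → τ = 188.6 N·m clockwise.
Person: 47.4×9.8 = 464.5 N at 6.71 m → arm 1.395 m → τ = 648 N·m clockwise.
Wall normal N acts horizontally at the top; its moment arm is the height L sinθ = 8.86·sin78° = 8.666 m, counterclockwise.
For rotational equilibrium, N × 8.666 = 836.6, so N = 96.5 N.
ΣFx = 0: friction at the foot balances the wall's push, so f = N_wall = 96.5 N.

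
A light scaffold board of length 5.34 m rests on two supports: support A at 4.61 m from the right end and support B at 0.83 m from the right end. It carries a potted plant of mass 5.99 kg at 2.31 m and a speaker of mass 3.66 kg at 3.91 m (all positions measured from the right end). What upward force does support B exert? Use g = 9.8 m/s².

Taking torques about support A:
Potted plant: 5.99 × 9.8 = 58.7 N down at 2.31 m → arm 2.3 m, τ = 58.7 × 2.3 = 135 N·m clockwise.
Speaker: 3.66 × 9.8 = 35.87 N down at 3.91 m → arm 0.7 m, τ = 35.87 × 0.7 = 25.11 N·m clockwise.
Net load moment about support A = 160.1 N·m clockwise.
Reaction R at support B is upward at 0.83 m, arm 3.78 m → moment R × 3.78 counterclockwise.
Στ = 0 ⇒ R × 3.78 = 160.1 ⇒ R = 42.4 N.

R_B ≈ 42.4 N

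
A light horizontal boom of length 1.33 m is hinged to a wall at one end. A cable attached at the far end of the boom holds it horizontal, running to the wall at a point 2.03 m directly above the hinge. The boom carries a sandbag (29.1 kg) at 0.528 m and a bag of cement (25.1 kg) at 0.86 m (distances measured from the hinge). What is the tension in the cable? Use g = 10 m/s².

About the hinge:
Sandbag: 29.1 × 10 = 291 N down at 0.528 m → arm 0.528 m, τ = 291 × 0.528 = 153.6 N·m clockwise.
Bag of cement: 25.1 × 10 = 251 N down at 0.86 m → arm 0.86 m, τ = 251 × 0.86 = 215.9 N·m clockwise.
Total clockwise load moment = 369.5 N·m.
The cable tension T acts at 1.33 m; only its component perpendicular to the boom, T sinθ, produces torque. sinθ = h/√(h²+d²) = 2.03/√(2.03²+1.33²) = 0.8365.
Setting net torque to zero: T × 1.33 × 0.8365 = 369.5 → T = 369.5 / 1.113 = 332 N.

T ≈ 332 N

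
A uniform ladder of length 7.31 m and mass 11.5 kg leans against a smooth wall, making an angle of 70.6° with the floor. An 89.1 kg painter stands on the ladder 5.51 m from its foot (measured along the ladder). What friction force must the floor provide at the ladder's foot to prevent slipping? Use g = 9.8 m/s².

f ≈ 252 N

Choose the foot of the ladder as the axis so the floor normal and friction both act there and drop out.
Ladder weight 11.5×9.8 = 112.7 N acts at 3.655 m along the ladder; its horizontal arm is 3.655·cos70.6° = 1.214 m → τ = 136.8 N·m clockwise.
Painter: 89.1×9.8 = 873.2 N at 5.51 m → arm 1.83 m → τ = 1598 N·m clockwise.
Wall normal N acts horizontally at the top; its moment arm is the height L sinθ = 7.31·sin70.6° = 6.895 m, counterclockwise.
Setting net torque to zero: N × 6.895 = 1735 → N = 252 N.
ΣFx = 0: friction at the foot balances the wall's push, so f = N_wall = 252 N.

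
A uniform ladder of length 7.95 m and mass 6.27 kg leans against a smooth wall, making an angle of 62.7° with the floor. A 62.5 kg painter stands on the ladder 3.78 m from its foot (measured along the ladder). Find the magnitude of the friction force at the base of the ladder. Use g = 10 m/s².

About the foot of the ladder:
Ladder weight 6.27×10 = 62.7 N acts at 3.975 m along the ladder; its horizontal arm is 3.975·cos62.7° = 1.823 m → τ = 114.3 N·m clockwise.
Painter: 62.5×10 = 625 N at 3.78 m → arm 1.734 m → τ = 1084 N·m clockwise.
Wall normal N acts horizontally at the top; its moment arm is the height L sinθ = 7.95·sin62.7° = 7.065 m, counterclockwise.
For rotational equilibrium, N × 7.065 = 1198, so N = 170 N.
ΣFx = 0: friction at the foot balances the wall's push, so f = N_wall = 170 N.

f ≈ 170 N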